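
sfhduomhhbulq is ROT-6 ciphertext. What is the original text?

s(18): 18−6=12 → m
f(5): 5−6=-1≡25 → z
h(7): 7−6=1 → b
d(3): 3−6=-3≡23 → x
u(20): 20−6=14 → o
o(14): 14−6=8 → i
m(12): 12−6=6 → g
h(7): 7−6=1 → b
h(7): 7−6=1 → b
b(1): 1−6=-5≡21 → v
u(20): 20−6=14 → o
l(11): 11−6=5 → f
q(16): 16−6=10 → k

mzbxoigbbvofk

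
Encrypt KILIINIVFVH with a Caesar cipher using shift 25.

K(10): 10+25=35≡9 → J
I(8): 8+25=33≡7 → H
L(11): 11+25=36≡10 → K
I(8): 8+25=33≡7 → H
I(8): 8+25=33≡7 → H
N(13): 13+25=38≡12 → M
I(8): 8+25=33≡7 → H
V(21): 21+25=46≡20 → U
F(5): 5+25=30≡4 → E
V(21): 21+25=46≡20 → U
H(7): 7+25=32≡6 → G

JHKHHMHUEUG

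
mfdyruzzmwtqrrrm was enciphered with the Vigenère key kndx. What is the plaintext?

csabhhwccjqtheop

Repeat the key across the ciphertext: kndxkndxkndxkndx
m(12)−k(10): 2 → c
f(5)−n(13): -8≡18 → s
d(3)−d(3): 0 → a
y(24)−x(23): 1 → b
r(17)−k(10): 7 → h
u(20)−n(13): 7 → h
z(25)−d(3): 22 → w
z(25)−x(23): 2 → c
m(12)−k(10): 2 → c
w(22)−n(13): 9 → j
t(19)−d(3): 16 → q
q(16)−x(23): -7≡19 → t
r(17)−k(10): 7 → h
r(17)−n(13): 4 → e
r(17)−d(3): 14 → o
m(12)−x(23): -11≡15 → p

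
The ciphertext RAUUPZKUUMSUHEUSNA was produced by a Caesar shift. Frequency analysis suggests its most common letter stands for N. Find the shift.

7

The most frequent ciphertext letter is U (appears 6 times).
U is position 20; N is position 13.
Shift = 7.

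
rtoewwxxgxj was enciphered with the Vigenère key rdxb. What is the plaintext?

aqrdftawpum

Repeat the key across the ciphertext: rdxbrdxbrdx
r(17)−r(17): 0 → a
t(19)−d(3): 16 → q
o(14)−x(23): -9≡17 → r
e(4)−b(1): 3 → d
w(22)−r(17): 5 → f
w(22)−d(3): 19 → t
x(23)−x(23): 0 → a
x(23)−b(1): 22 → w
g(6)−r(17): -11≡15 → p
x(23)−d(3): 20 → u
j(9)−x(23): -14≡12 → m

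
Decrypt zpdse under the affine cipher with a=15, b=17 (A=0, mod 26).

The inverse of 15 mod 26 is 7, since 15·7=105≡1. Apply D(y)=7·(y−17) mod 26:
z(25): 7·(25−17)=56≡4 → e
p(15): 7·(15−17)=-14≡12 → m
d(3): 7·(3−17)=-98≡6 → g
s(18): 7·(18−17)=7 → h
e(4): 7·(4−17)=-91≡13 → n

emghn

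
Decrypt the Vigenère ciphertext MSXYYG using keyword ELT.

IHEUNN

Repeat the key across the ciphertext: ELTELT
M(12)−E(4): 8 → I
S(18)−L(11): 7 → H
X(23)−T(19): 4 → E
Y(24)−E(4): 20 → U
Y(24)−L(11): 13 → N
G(6)−T(19): -13≡13 → N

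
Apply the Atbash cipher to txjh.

gcqs

t(19) → g(6)
x(23) → c(2)
j(9) → q(16)
h(7) → s(18)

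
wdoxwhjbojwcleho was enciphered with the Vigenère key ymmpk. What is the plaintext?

Repeat the key across the ciphertext: ymmpkymmpkymmpky
w(22)−y(24): -2≡24 → y
d(3)−m(12): -9≡17 → r
o(14)−m(12): 2 → c
x(23)−p(15): 8 → i
w(22)−k(10): 12 → m
h(7)−y(24): -17≡9 → j
j(9)−m(12): -3≡23 → x
b(1)−m(12): -11≡15 → p
o(14)−p(15): -1≡25 → z
j(9)−k(10): -1≡25 → z
w(22)−y(24): -2≡24 → y
c(2)−m(12): -10≡16 → q
l(11)−m(12): -1≡25 → z
e(4)−p(15): -11≡15 → p
h(7)−k(10): -3≡23 → x
o(14)−y(24): -10≡16 → q

yrcimjxpzzyqzpxq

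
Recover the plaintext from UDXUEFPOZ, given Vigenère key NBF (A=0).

Repeat the key across the ciphertext: NBFNBFNBF
U(20)−N(13): 7 → H
D(3)−B(1): 2 → C
X(23)−F(5): 18 → S
U(20)−N(13): 7 → H
E(4)−B(1): 3 → D
F(5)−F(5): 0 → A
P(15)−N(13): 2 → C
O(14)−B(1): 13 → N
Z(25)−F(5): 20 → U

HCSHDACNU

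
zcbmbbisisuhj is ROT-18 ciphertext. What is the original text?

hkjujjqaqacpr

z(25): 25−18=7 → h
c(2): 2−18=-16≡10 → k
b(1): 1−18=-17≡9 → j
m(12): 12−18=-6≡20 → u
b(1): 1−18=-17≡9 → j
b(1): 1−18=-17≡9 → j
i(8): 8−18=-10≡16 → q
s(18): 18−18=0 → a
i(8): 8−18=-10≡16 → q
s(18): 18−18=0 → a
u(20): 20−18=2 → c
h(7): 7−18=-11≡15 → p
j(9): 9−18=-9≡17 → r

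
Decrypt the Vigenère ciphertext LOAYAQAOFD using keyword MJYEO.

ZFCUMERQBP

Repeat the key across the ciphertext: MJYEOMJYEO
L(11)−M(12): -1≡25 → Z
O(14)−J(9): 5 → F
A(0)−Y(24): -24≡2 → C
Y(24)−E(4): 20 → U
A(0)−O(14): -14≡12 → M
Q(16)−M(12): 4 → E
A(0)−J(9): -9≡17 → R
O(14)−Y(24): -10≡16 → Q
F(5)−E(4): 1 → B
D(3)−O(14): -11≡15 → P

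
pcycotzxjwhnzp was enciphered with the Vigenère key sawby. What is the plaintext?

xccbqbzbiypndo

Repeat the key across the ciphertext: sawbysawbysawb
p(15)−s(18): -3≡23 → x
c(2)−a(0): 2 → c
y(24)−w(22): 2 → c
c(2)−b(1): 1 → b
o(14)−y(24): -10≡16 → q
t(19)−s(18): 1 → b
z(25)−a(0): 25 → z
x(23)−w(22): 1 → b
j(9)−b(1): 8 → i
w(22)−y(24): -2≡24 → y
h(7)−s(18): -11≡15 → p
n(13)−a(0): 13 → n
z(25)−w(22): 3 → d
p(15)−b(1): 14 → o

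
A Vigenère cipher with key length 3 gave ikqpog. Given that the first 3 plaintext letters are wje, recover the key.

Subtract each crib letter from the matching ciphertext letter (mod 26):
i(8)−w(22)=-14≡12 → m
k(10)−j(9)=1 → b
q(16)−e(4)=12 → m

mbm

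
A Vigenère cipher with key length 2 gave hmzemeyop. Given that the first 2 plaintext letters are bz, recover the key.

gn

Subtract each crib letter from the matching ciphertext letter (mod 26):
h(7)−b(1)=6 → g
m(12)−z(25)=-13≡13 → n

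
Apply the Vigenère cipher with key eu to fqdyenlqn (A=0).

jkhsihpkr

Repeat the key across the message: eueueueue
f(5)+e(4): 9 → j
q(16)+u(20): 36≡10 → k
d(3)+e(4): 7 → h
y(24)+u(20): 44≡18 → s
e(4)+e(4): 8 → i
n(13)+u(20): 33≡7 → h
l(11)+e(4): 15 → p
q(16)+u(20): 36≡10 → k
n(13)+e(4): 17 → r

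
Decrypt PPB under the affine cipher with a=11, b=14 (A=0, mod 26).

The inverse of 11 mod 26 is 19, since 11·19=209≡1. Apply D(y)=19·(y−14) mod 26:
P(15): 19·(15−14)=19 → T
P(15): 19·(15−14)=19 → T
B(1): 19·(1−14)=-247≡13 → N

TTN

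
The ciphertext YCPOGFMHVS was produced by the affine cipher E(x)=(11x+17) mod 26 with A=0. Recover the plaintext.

DBOVZGJSYT

The inverse of 11 mod 26 is 19, since 11·19=209≡1. Apply D(y)=19·(y−17) mod 26:
Y(24): 19·(24−17)=133≡3 → D
C(2): 19·(2−17)=-285≡1 → B
P(15): 19·(15−17)=-38≡14 → O
O(14): 19·(14−17)=-57≡21 → V
G(6): 19·(6−17)=-209≡25 → Z
F(5): 19·(5−17)=-228≡6 → G
M(12): 19·(12−17)=-95≡9 → J
H(7): 19·(7−17)=-190≡18 → S
V(21): 19·(21−17)=76≡24 → Y
S(18): 19·(18−17)=19 → T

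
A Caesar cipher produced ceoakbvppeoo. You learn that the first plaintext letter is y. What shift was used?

From the crib: c(2)−y(24)=-22≡4, so the shift is 4.

4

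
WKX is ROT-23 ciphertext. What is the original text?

ZNA

W(22): 22−23=-1≡25 → Z
K(10): 10−23=-13≡13 → N
X(23): 23−23=0 → A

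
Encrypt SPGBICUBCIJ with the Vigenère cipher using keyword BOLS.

Repeat the key across the message: BOLSBOLSBOL
S(18)+B(1): 19 → T
P(15)+O(14): 29≡3 → D
G(6)+L(11): 17 → R
B(1)+S(18): 19 → T
I(8)+B(1): 9 → J
C(2)+O(14): 16 → Q
U(20)+L(11): 31≡5 → F
B(1)+S(18): 19 → T
C(2)+B(1): 3 → D
I(8)+O(14): 22 → W
J(9)+L(11): 20 → U

TDRTJQFTDWU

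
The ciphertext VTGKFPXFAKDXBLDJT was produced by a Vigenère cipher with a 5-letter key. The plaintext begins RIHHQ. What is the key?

ELZDP

Subtract each crib letter from the matching ciphertext letter (mod 26):
V(21)−R(17)=4 → E
T(19)−I(8)=11 → L
G(6)−H(7)=-1≡25 → Z
K(10)−H(7)=3 → D
F(5)−Q(16)=-11≡15 → P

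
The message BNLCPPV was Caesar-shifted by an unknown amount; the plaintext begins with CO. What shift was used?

25

From the crib: B(1)−C(2)=-1≡25, so the shift is 25.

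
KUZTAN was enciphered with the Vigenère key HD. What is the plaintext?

Repeat the key across the ciphertext: HDHDHD
K(10)−H(7): 3 → D
U(20)−D(3): 17 → R
Z(25)−H(7): 18 → S
T(19)−D(3): 16 → Q
A(0)−H(7): -7≡19 → T
N(13)−D(3): 10 → K

DRSQTK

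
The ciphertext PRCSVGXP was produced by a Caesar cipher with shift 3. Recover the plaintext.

MOZPSDUM

P(15): 15−3=12 → M
R(17): 17−3=14 → O
C(2): 2−3=-1≡25 → Z
S(18): 18−3=15 → P
V(21): 21−3=18 → S
G(6): 6−3=3 → D
X(23): 23−3=20 → U
P(15): 15−3=12 → M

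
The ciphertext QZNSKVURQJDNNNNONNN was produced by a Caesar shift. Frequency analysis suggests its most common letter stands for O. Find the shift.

25

The most frequent ciphertext letter is N (appears 8 times).
N is position 13; O is position 14.
Shift = -1≡25.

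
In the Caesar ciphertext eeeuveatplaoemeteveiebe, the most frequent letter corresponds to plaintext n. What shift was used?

17

The most frequent ciphertext letter is e (appears 10 times).
e is position 4; n is position 13.
Shift = -9≡17.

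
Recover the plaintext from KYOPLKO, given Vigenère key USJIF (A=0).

Repeat the key across the ciphertext: USJIFUS
K(10)−U(20): -10≡16 → Q
Y(24)−S(18): 6 → G
O(14)−J(9): 5 → F
P(15)−I(8): 7 → H
L(11)−F(5): 6 → G
K(10)−U(20): -10≡16 → Q
O(14)−S(18): -4≡22 → W

QGFHGQW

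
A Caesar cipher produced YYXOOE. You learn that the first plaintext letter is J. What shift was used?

15

From the crib: Y(24)−J(9)=15, so the shift is 15.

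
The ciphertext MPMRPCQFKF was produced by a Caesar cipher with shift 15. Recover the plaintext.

XAXCANBQVQ

M(12): 12−15=-3≡23 → X
P(15): 15−15=0 → A
M(12): 12−15=-3≡23 → X
R(17): 17−15=2 → C
P(15): 15−15=0 → A
C(2): 2−15=-13≡13 → N
Q(16): 16−15=1 → B
F(5): 5−15=-10≡16 → Q
K(10): 10−15=-5≡21 → V
F(5): 5−15=-10≡16 → Q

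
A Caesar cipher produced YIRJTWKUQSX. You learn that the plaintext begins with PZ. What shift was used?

9

From the crib: Y(24)−P(15)=9, so the shift is 9.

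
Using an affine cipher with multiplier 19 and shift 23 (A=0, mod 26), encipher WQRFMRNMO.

ZPIORIKRD

W(22): 19·22+23=441≡25 → Z
Q(16): 19·16+23=327≡15 → P
R(17): 19·17+23=346≡8 → I
F(5): 19·5+23=118≡14 → O
M(12): 19·12+23=251≡17 → R
R(17): 19·17+23=346≡8 → I
N(13): 19·13+23=270≡10 → K
M(12): 19·12+23=251≡17 → R
O(14): 19·14+23=289≡3 → D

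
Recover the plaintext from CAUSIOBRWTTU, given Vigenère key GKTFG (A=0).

Repeat the key across the ciphertext: GKTFGGKTFGGK
C(2)−G(6): -4≡22 → W
A(0)−K(10): -10≡16 → Q
U(20)−T(19): 1 → B
S(18)−F(5): 13 → N
I(8)−G(6): 2 → C
O(14)−G(6): 8 → I
B(1)−K(10): -9≡17 → R
R(17)−T(19): -2≡24 → Y
W(22)−F(5): 17 → R
T(19)−G(6): 13 → N
T(19)−G(6): 13 → N
U(20)−K(10): 10 → K

WQBNCIRYRNNK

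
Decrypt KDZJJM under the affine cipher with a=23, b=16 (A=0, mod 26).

CNXLLK

The inverse of 23 mod 26 is 17, since 23·17=391≡1. Apply D(y)=17·(y−16) mod 26:
K(10): 17·(10−16)=-102≡2 → C
D(3): 17·(3−16)=-221≡13 → N
Z(25): 17·(25−16)=153≡23 → X
J(9): 17·(9−16)=-119≡11 → L
J(9): 17·(9−16)=-119≡11 → L
M(12): 17·(12−16)=-68≡10 → K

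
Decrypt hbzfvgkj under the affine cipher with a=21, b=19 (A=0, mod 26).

The inverse of 21 mod 26 is 5, since 21·5=105≡1. Apply D(y)=5·(y−19) mod 26:
h(7): 5·(7−19)=-60≡18 → s
b(1): 5·(1−19)=-90≡14 → o
z(25): 5·(25−19)=30≡4 → e
f(5): 5·(5−19)=-70≡8 → i
v(21): 5·(21−19)=10 → k
g(6): 5·(6−19)=-65≡13 → n
k(10): 5·(10−19)=-45≡7 → h
j(9): 5·(9−19)=-50≡2 → c

soeiknhc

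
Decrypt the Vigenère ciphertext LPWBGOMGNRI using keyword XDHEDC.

Repeat the key across the ciphertext: XDHEDCXDHED
L(11)−X(23): -12≡14 → O
P(15)−D(3): 12 → M
W(22)−H(7): 15 → P
B(1)−E(4): -3≡23 → X
G(6)−D(3): 3 → D
O(14)−C(2): 12 → M
M(12)−X(23): -11≡15 → P
G(6)−D(3): 3 → D
N(13)−H(7): 6 → G
R(17)−E(4): 13 → N
I(8)−D(3): 5 → F

OMPXDMPDGNF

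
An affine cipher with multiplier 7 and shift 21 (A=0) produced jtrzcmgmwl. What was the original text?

The inverse of 7 mod 26 is 15, since 7·15=105≡1. Apply D(y)=15·(y−21) mod 26:
j(9): 15·(9−21)=-180≡2 → c
t(19): 15·(19−21)=-30≡22 → w
r(17): 15·(17−21)=-60≡18 → s
z(25): 15·(25−21)=60≡8 → i
c(2): 15·(2−21)=-285≡1 → b
m(12): 15·(12−21)=-135≡21 → v
g(6): 15·(6−21)=-225≡9 → j
m(12): 15·(12−21)=-135≡21 → v
w(22): 15·(22−21)=15 → p
l(11): 15·(11−21)=-150≡6 → g

cwsibvjvpg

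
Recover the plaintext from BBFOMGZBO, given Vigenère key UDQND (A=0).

Repeat the key across the ciphertext: UDQNDUDQN
B(1)−U(20): -19≡7 → H
B(1)−D(3): -2≡24 → Y
F(5)−Q(16): -11≡15 → P
O(14)−N(13): 1 → B
M(12)−D(3): 9 → J
G(6)−U(20): -14≡12 → M
Z(25)−D(3): 22 → W
B(1)−Q(16): -15≡11 → L
O(14)−N(13): 1 → B

HYPBJMWLB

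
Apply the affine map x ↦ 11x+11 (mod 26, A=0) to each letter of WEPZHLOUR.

W(22): 11·22+11=253≡19 → T
E(4): 11·4+11=55≡3 → D
P(15): 11·15+11=176≡20 → U
Z(25): 11·25+11=286≡0 → A
H(7): 11·7+11=88≡10 → K
L(11): 11·11+11=132≡2 → C
O(14): 11·14+11=165≡9 → J
U(20): 11·20+11=231≡23 → X
R(17): 11·17+11=198≡16 → Q

TDUAKCJXQ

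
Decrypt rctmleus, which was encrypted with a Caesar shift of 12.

r(17): 17−12=5 → f
c(2): 2−12=-10≡16 → q
t(19): 19−12=7 → h
m(12): 12−12=0 → a
l(11): 11−12=-1≡25 → z
e(4): 4−12=-8≡18 → s
u(20): 20−12=8 → i
s(18): 18−12=6 → g

fqhazsig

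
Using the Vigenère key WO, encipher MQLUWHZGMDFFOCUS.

Repeat the key across the message: WOWOWOWOWOWOWOWO
M(12)+W(22): 34≡8 → I
Q(16)+O(14): 30≡4 → E
L(11)+W(22): 33≡7 → H
U(20)+O(14): 34≡8 → I
W(22)+W(22): 44≡18 → S
H(7)+O(14): 21 → V
Z(25)+W(22): 47≡21 → V
G(6)+O(14): 20 → U
M(12)+W(22): 34≡8 → I
D(3)+O(14): 17 → R
F(5)+W(22): 27≡1 → B
F(5)+O(14): 19 → T
O(14)+W(22): 36≡10 → K
C(2)+O(14): 16 → Q
U(20)+W(22): 42≡16 → Q
S(18)+O(14): 32≡6 → G

IEHISVVUIRBTKQQG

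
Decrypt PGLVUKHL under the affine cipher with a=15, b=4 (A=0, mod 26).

ZOXPIQVX

The inverse of 15 mod 26 is 7, since 15·7=105≡1. Apply D(y)=7·(y−4) mod 26:
P(15): 7·(15−4)=77≡25 → Z
G(6): 7·(6−4)=14 → O
L(11): 7·(11−4)=49≡23 → X
V(21): 7·(21−4)=119≡15 → P
U(20): 7·(20−4)=112≡8 → I
K(10): 7·(10−4)=42≡16 → Q
H(7): 7·(7−4)=21 → V
L(11): 7·(11−4)=49≡23 → X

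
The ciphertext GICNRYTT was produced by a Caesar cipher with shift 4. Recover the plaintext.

G(6): 6−4=2 → C
I(8): 8−4=4 → E
C(2): 2−4=-2≡24 → Y
N(13): 13−4=9 → J
R(17): 17−4=13 → N
Y(24): 24−4=20 → U
T(19): 19−4=15 → P
T(19): 19−4=15 → P

CEYJNUPP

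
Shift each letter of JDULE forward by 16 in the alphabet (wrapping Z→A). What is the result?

J(9): 9+16=25 → Z
D(3): 3+16=19 → T
U(20): 20+16=36≡10 → K
L(11): 11+16=27≡1 → B
E(4): 4+16=20 → U

ZTKBU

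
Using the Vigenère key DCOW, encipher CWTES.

FYHAV

Repeat the key across the message: DCOWD
C(2)+D(3): 5 → F
W(22)+C(2): 24 → Y
T(19)+O(14): 33≡7 → H
E(4)+W(22): 26≡0 → A
S(18)+D(3): 21 → V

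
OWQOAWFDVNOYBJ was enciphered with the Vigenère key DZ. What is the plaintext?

LXNPXXCESOLZYK

Repeat the key across the ciphertext: DZDZDZDZDZDZDZ
O(14)−D(3): 11 → L
W(22)−Z(25): -3≡23 → X
Q(16)−D(3): 13 → N
O(14)−Z(25): -11≡15 → P
A(0)−D(3): -3≡23 → X
W(22)−Z(25): -3≡23 → X
F(5)−D(3): 2 → C
D(3)−Z(25): -22≡4 → E
V(21)−D(3): 18 → S
N(13)−Z(25): -12≡14 → O
O(14)−D(3): 11 → L
Y(24)−Z(25): -1≡25 → Z
B(1)−D(3): -2≡24 → Y
J(9)−Z(25): -16≡10 → K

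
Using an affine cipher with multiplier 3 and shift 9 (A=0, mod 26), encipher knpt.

nwco

k(10): 3·10+9=39≡13 → n
n(13): 3·13+9=48≡22 → w
p(15): 3·15+9=54≡2 → c
t(19): 3·19+9=66≡14 → o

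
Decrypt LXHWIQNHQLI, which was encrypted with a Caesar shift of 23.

OAKZLTQKTOL

L(11): 11−23=-12≡14 → O
X(23): 23−23=0 → A
H(7): 7−23=-16≡10 → K
W(22): 22−23=-1≡25 → Z
I(8): 8−23=-15≡11 → L
Q(16): 16−23=-7≡19 → T
N(13): 13−23=-10≡16 → Q
H(7): 7−23=-16≡10 → K
Q(16): 16−23=-7≡19 → T
L(11): 11−23=-12≡14 → O
I(8): 8−23=-15≡11 → L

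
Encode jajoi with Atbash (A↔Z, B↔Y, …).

j(9) → q(16)
a(0) → z(25)
j(9) → q(16)
o(14) → l(11)
i(8) → r(17)

qzqlr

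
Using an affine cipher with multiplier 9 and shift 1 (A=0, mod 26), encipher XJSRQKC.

X(23): 9·23+1=208≡0 → A
J(9): 9·9+1=82≡4 → E
S(18): 9·18+1=163≡7 → H
R(17): 9·17+1=154≡24 → Y
Q(16): 9·16+1=145≡15 → P
K(10): 9·10+1=91≡13 → N
C(2): 9·2+1=19 → T

AEHYPNT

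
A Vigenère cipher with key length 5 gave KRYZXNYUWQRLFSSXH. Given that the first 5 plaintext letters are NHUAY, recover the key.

Subtract each crib letter from the matching ciphertext letter (mod 26):
K(10)−N(13)=-3≡23 → X
R(17)−H(7)=10 → K
Y(24)−U(20)=4 → E
Z(25)−A(0)=25 → Z
X(23)−Y(24)=-1≡25 → Z

XKEZZ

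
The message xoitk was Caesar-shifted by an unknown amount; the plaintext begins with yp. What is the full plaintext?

From the crib: x(23)−y(24)=-1≡25, so the shift is 25.
Subtract 25 from each ciphertext letter:
x(23): 23−25=-2≡24 → y
o(14): 14−25=-11≡15 → p
i(8): 8−25=-17≡9 → j
t(19): 19−25=-6≡20 → u
k(10): 10−25=-15≡11 → l

ypjul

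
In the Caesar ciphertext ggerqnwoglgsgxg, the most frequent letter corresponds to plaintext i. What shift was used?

24

The most frequent ciphertext letter is g (appears 6 times).
g is position 6; i is position 8.
Shift = -2≡24.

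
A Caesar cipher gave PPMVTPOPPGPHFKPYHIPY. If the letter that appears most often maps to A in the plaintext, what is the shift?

The most frequent ciphertext letter is P (appears 8 times).
P is position 15; A is position 0.
Shift = 15.

15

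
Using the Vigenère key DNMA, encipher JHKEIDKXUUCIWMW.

Repeat the key across the message: DNMADNMADNMADNM
J(9)+D(3): 12 → M
H(7)+N(13): 20 → U
K(10)+M(12): 22 → W
E(4)+A(0): 4 → E
I(8)+D(3): 11 → L
D(3)+N(13): 16 → Q
K(10)+M(12): 22 → W
X(23)+A(0): 23 → X
U(20)+D(3): 23 → X
U(20)+N(13): 33≡7 → H
C(2)+M(12): 14 → O
I(8)+A(0): 8 → I
W(22)+D(3): 25 → Z
M(12)+N(13): 25 → Z
W(22)+M(12): 34≡8 → I

MUWELQWXXHOIZZI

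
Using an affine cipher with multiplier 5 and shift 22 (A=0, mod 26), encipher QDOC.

YLOG

Q(16): 5·16+22=102≡24 → Y
D(3): 5·3+22=37≡11 → L
O(14): 5·14+22=92≡14 → O
C(2): 5·2+22=32≡6 → G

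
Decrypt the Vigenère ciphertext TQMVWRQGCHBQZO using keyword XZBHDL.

Repeat the key across the ciphertext: XZBHDLXZBHDLXZ
T(19)−X(23): -4≡22 → W
Q(16)−Z(25): -9≡17 → R
M(12)−B(1): 11 → L
V(21)−H(7): 14 → O
W(22)−D(3): 19 → T
R(17)−L(11): 6 → G
Q(16)−X(23): -7≡19 → T
G(6)−Z(25): -19≡7 → H
C(2)−B(1): 1 → B
H(7)−H(7): 0 → A
B(1)−D(3): -2≡24 → Y
Q(16)−L(11): 5 → F
Z(25)−X(23): 2 → C
O(14)−Z(25): -11≡15 → P

WRLOTGTHBAYFCP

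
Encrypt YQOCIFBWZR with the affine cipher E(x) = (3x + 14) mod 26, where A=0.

Y(24): 3·24+14=86≡8 → I
Q(16): 3·16+14=62≡10 → K
O(14): 3·14+14=56≡4 → E
C(2): 3·2+14=20 → U
I(8): 3·8+14=38≡12 → M
F(5): 3·5+14=29≡3 → D
B(1): 3·1+14=17 → R
W(22): 3·22+14=80≡2 → C
Z(25): 3·25+14=89≡11 → L
R(17): 3·17+14=65≡13 → N

IKEUMDRCLN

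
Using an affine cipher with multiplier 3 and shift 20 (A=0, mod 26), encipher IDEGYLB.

I(8): 3·8+20=44≡18 → S
D(3): 3·3+20=29≡3 → D
E(4): 3·4+20=32≡6 → G
G(6): 3·6+20=38≡12 → M
Y(24): 3·24+20=92≡14 → O
L(11): 3·11+20=53≡1 → B
B(1): 3·1+20=23 → X

SDGMOBX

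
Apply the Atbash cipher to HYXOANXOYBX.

H(7) → S(18)
Y(24) → B(1)
X(23) → C(2)
O(14) → L(11)
A(0) → Z(25)
N(13) → M(12)
X(23) → C(2)
O(14) → L(11)
Y(24) → B(1)
B(1) → Y(24)
X(23) → C(2)

SBCLZMCLBYC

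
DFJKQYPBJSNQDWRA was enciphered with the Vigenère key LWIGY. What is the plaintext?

SJBESNTTDUCUVQTP

Repeat the key across the ciphertext: LWIGYLWIGYLWIGYL
D(3)−L(11): -8≡18 → S
F(5)−W(22): -17≡9 → J
J(9)−I(8): 1 → B
K(10)−G(6): 4 → E
Q(16)−Y(24): -8≡18 → S
Y(24)−L(11): 13 → N
P(15)−W(22): -7≡19 → T
B(1)−I(8): -7≡19 → T
J(9)−G(6): 3 → D
S(18)−Y(24): -6≡20 → U
N(13)−L(11): 2 → C
Q(16)−W(22): -6≡20 → U
D(3)−I(8): -5≡21 → V
W(22)−G(6): 16 → Q
R(17)−Y(24): -7≡19 → T
A(0)−L(11): -11≡15 → P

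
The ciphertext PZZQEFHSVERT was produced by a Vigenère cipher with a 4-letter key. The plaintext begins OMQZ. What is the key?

BNJR

Subtract each crib letter from the matching ciphertext letter (mod 26):
P(15)−O(14)=1 → B
Z(25)−M(12)=13 → N
Z(25)−Q(16)=9 → J
Q(16)−Z(25)=-9≡17 → R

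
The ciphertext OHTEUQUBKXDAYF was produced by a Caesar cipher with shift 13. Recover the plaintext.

O(14): 14−13=1 → B
H(7): 7−13=-6≡20 → U
T(19): 19−13=6 → G
E(4): 4−13=-9≡17 → R
U(20): 20−13=7 → H
Q(16): 16−13=3 → D
U(20): 20−13=7 → H
B(1): 1−13=-12≡14 → O
K(10): 10−13=-3≡23 → X
X(23): 23−13=10 → K
D(3): 3−13=-10≡16 → Q
A(0): 0−13=-13≡13 → N
Y(24): 24−13=11 → L
F(5): 5−13=-8≡18 → S

BUGRHDHOXKQNLS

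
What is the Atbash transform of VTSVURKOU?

V(21) → E(4)
T(19) → G(6)
S(18) → H(7)
V(21) → E(4)
U(20) → F(5)
R(17) → I(8)
K(10) → P(15)
O(14) → L(11)
U(20) → F(5)

EGHEFIPLF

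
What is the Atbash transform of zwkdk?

z(25) → a(0)
w(22) → d(3)
k(10) → p(15)
d(3) → w(22)
k(10) → p(15)

adpwp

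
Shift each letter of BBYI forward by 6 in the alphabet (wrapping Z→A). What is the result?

B(1): 1+6=7 → H
B(1): 1+6=7 → H
Y(24): 24+6=30≡4 → E
I(8): 8+6=14 → O

HHEO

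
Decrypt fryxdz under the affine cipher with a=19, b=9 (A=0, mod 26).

The inverse of 19 mod 26 is 11, since 19·11=209≡1. Apply D(y)=11·(y−9) mod 26:
f(5): 11·(5−9)=-44≡8 → i
r(17): 11·(17−9)=88≡10 → k
y(24): 11·(24−9)=165≡9 → j
x(23): 11·(23−9)=154≡24 → y
d(3): 11·(3−9)=-66≡12 → m
z(25): 11·(25−9)=176≡20 → u

ikjymu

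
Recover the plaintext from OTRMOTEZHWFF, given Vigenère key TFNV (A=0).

VOERVOREORSK

Repeat the key across the ciphertext: TFNVTFNVTFNV
O(14)−T(19): -5≡21 → V
T(19)−F(5): 14 → O
R(17)−N(13): 4 → E
M(12)−V(21): -9≡17 → R
O(14)−T(19): -5≡21 → V
T(19)−F(5): 14 → O
E(4)−N(13): -9≡17 → R
Z(25)−V(21): 4 → E
H(7)−T(19): -12≡14 → O
W(22)−F(5): 17 → R
F(5)−N(13): -8≡18 → S
F(5)−V(21): -16≡10 → K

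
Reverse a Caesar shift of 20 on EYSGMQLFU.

E(4): 4−20=-16≡10 → K
Y(24): 24−20=4 → E
S(18): 18−20=-2≡24 → Y
G(6): 6−20=-14≡12 → M
M(12): 12−20=-8≡18 → S
Q(16): 16−20=-4≡22 → W
L(11): 11−20=-9≡17 → R
F(5): 5−20=-15≡11 → L
U(20): 20−20=0 → A

KEYMSWRLA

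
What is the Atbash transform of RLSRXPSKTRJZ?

IOHICKHPGIQA

R(17) → I(8)
L(11) → O(14)
S(18) → H(7)
R(17) → I(8)
X(23) → C(2)
P(15) → K(10)
S(18) → H(7)
K(10) → P(15)
T(19) → G(6)
R(17) → I(8)
J(9) → Q(16)
Z(25) → A(0)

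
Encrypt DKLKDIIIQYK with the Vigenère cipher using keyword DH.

Repeat the key across the message: DHDHDHDHDHD
D(3)+D(3): 6 → G
K(10)+H(7): 17 → R
L(11)+D(3): 14 → O
K(10)+H(7): 17 → R
D(3)+D(3): 6 → G
I(8)+H(7): 15 → P
I(8)+D(3): 11 → L
I(8)+H(7): 15 → P
Q(16)+D(3): 19 → T
Y(24)+H(7): 31≡5 → F
K(10)+D(3): 13 → N

GRORGPLPTFN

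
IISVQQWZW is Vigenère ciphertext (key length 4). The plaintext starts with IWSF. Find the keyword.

AMAQ

Subtract each crib letter from the matching ciphertext letter (mod 26):
I(8)−I(8)=0 → A
I(8)−W(22)=-14≡12 → M
S(18)−S(18)=0 → A
V(21)−F(5)=16 → Q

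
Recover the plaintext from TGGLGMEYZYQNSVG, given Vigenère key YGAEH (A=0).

VAGHZOYYVRSHSRZ

Repeat the key across the ciphertext: YGAEHYGAEHYGAEH
T(19)−Y(24): -5≡21 → V
G(6)−G(6): 0 → A
G(6)−A(0): 6 → G
L(11)−E(4): 7 → H
G(6)−H(7): -1≡25 → Z
M(12)−Y(24): -12≡14 → O
E(4)−G(6): -2≡24 → Y
Y(24)−A(0): 24 → Y
Z(25)−E(4): 21 → V
Y(24)−H(7): 17 → R
Q(16)−Y(24): -8≡18 → S
N(13)−G(6): 7 → H
S(18)−A(0): 18 → S
V(21)−E(4): 17 → R
G(6)−H(7): -1≡25 → Z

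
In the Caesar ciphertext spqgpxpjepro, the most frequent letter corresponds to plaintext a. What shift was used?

15

The most frequent ciphertext letter is p (appears 4 times).
p is position 15; a is position 0.
Shift = 15.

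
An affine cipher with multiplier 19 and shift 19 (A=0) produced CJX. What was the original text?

The inverse of 19 mod 26 is 11, since 19·11=209≡1. Apply D(y)=11·(y−19) mod 26:
C(2): 11·(2−19)=-187≡21 → V
J(9): 11·(9−19)=-110≡20 → U
X(23): 11·(23−19)=44≡18 → S

VUS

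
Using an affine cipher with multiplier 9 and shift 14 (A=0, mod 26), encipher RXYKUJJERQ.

LNWAMRRYLC

R(17): 9·17+14=167≡11 → L
X(23): 9·23+14=221≡13 → N
Y(24): 9·24+14=230≡22 → W
K(10): 9·10+14=104≡0 → A
U(20): 9·20+14=194≡12 → M
J(9): 9·9+14=95≡17 → R
J(9): 9·9+14=95≡17 → R
E(4): 9·4+14=50≡24 → Y
R(17): 9·17+14=167≡11 → L
Q(16): 9·16+14=158≡2 → C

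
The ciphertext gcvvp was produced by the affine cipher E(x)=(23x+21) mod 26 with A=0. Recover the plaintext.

The inverse of 23 mod 26 is 17, since 23·17=391≡1. Apply D(y)=17·(y−21) mod 26:
g(6): 17·(6−21)=-255≡5 → f
c(2): 17·(2−21)=-323≡15 → p
v(21): 17·(21−21)=0 → a
v(21): 17·(21−21)=0 → a
p(15): 17·(15−21)=-102≡2 → c

fpaac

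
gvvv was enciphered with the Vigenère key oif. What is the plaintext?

Repeat the key across the ciphertext: oifo
g(6)−o(14): -8≡18 → s
v(21)−i(8): 13 → n
v(21)−f(5): 16 → q
v(21)−o(14): 7 → h

snqh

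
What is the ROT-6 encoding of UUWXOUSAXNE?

AACDUAYGDTK

U(20): 20+6=26≡0 → A
U(20): 20+6=26≡0 → A
W(22): 22+6=28≡2 → C
X(23): 23+6=29≡3 → D
O(14): 14+6=20 → U
U(20): 20+6=26≡0 → A
S(18): 18+6=24 → Y
A(0): 0+6=6 → G
X(23): 23+6=29≡3 → D
N(13): 13+6=19 → T
E(4): 4+6=10 → K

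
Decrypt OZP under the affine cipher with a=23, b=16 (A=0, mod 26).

SXJ

The inverse of 23 mod 26 is 17, since 23·17=391≡1. Apply D(y)=17·(y−16) mod 26:
O(14): 17·(14−16)=-34≡18 → S
Z(25): 17·(25−16)=153≡23 → X
P(15): 17·(15−16)=-17≡9 → J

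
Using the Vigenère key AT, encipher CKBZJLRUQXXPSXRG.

CDBSJERNQQXISQRZ

Repeat the key across the message: ATATATATATATATAT
C(2)+A(0): 2 → C
K(10)+T(19): 29≡3 → D
B(1)+A(0): 1 → B
Z(25)+T(19): 44≡18 → S
J(9)+A(0): 9 → J
L(11)+T(19): 30≡4 → E
R(17)+A(0): 17 → R
U(20)+T(19): 39≡13 → N
Q(16)+A(0): 16 → Q
X(23)+T(19): 42≡16 → Q
X(23)+A(0): 23 → X
P(15)+T(19): 34≡8 → I
S(18)+A(0): 18 → S
X(23)+T(19): 42≡16 → Q
R(17)+A(0): 17 → R
G(6)+T(19): 25 → Z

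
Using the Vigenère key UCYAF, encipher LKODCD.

FMMDHX

Repeat the key across the message: UCYAFU
L(11)+U(20): 31≡5 → F
K(10)+C(2): 12 → M
O(14)+Y(24): 38≡12 → M
D(3)+A(0): 3 → D
C(2)+F(5): 7 → H
D(3)+U(20): 23 → X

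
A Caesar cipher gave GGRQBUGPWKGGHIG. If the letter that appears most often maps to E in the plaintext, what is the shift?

The most frequent ciphertext letter is G (appears 6 times).
G is position 6; E is position 4.
Shift = 2.

2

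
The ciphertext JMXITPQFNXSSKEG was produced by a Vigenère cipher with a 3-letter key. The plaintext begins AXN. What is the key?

Subtract each crib letter from the matching ciphertext letter (mod 26):
J(9)−A(0)=9 → J
M(12)−X(23)=-11≡15 → P
X(23)−N(13)=10 → K

JPK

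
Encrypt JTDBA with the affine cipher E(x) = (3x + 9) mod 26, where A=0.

KOSMJ

J(9): 3·9+9=36≡10 → K
T(19): 3·19+9=66≡14 → O
D(3): 3·3+9=18 → S
B(1): 3·1+9=12 → M
A(0): 3·0+9=9 → J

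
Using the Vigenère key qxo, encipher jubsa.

Repeat the key across the message: qxoqx
j(9)+q(16): 25 → z
u(20)+x(23): 43≡17 → r
b(1)+o(14): 15 → p
s(18)+q(16): 34≡8 → i
a(0)+x(23): 23 → x

zrpix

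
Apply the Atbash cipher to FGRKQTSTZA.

UTIPJGHGAZ

F(5) → U(20)
G(6) → T(19)
R(17) → I(8)
K(10) → P(15)
Q(16) → J(9)
T(19) → G(6)
S(18) → H(7)
T(19) → G(6)
Z(25) → A(0)
A(0) → Z(25)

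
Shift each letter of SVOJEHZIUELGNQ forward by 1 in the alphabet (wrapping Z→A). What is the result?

S(18): 18+1=19 → T
V(21): 21+1=22 → W
O(14): 14+1=15 → P
J(9): 9+1=10 → K
E(4): 4+1=5 → F
H(7): 7+1=8 → I
Z(25): 25+1=26≡0 → A
I(8): 8+1=9 → J
U(20): 20+1=21 → V
E(4): 4+1=5 → F
L(11): 11+1=12 → M
G(6): 6+1=7 → H
N(13): 13+1=14 → O
Q(16): 16+1=17 → R

TWPKFIAJVFMHOR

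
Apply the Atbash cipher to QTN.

Q(16) → J(9)
T(19) → G(6)
N(13) → M(12)

JGM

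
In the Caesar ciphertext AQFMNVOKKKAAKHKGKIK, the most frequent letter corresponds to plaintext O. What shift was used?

The most frequent ciphertext letter is K (appears 7 times).
K is position 10; O is position 14.
Shift = -4≡22.

22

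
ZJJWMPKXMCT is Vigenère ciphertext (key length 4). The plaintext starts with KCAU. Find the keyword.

Subtract each crib letter from the matching ciphertext letter (mod 26):
Z(25)−K(10)=15 → P
J(9)−C(2)=7 → H
J(9)−A(0)=9 → J
W(22)−U(20)=2 → C

PHJC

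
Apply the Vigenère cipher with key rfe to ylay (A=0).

Repeat the key across the message: rfer
y(24)+r(17): 41≡15 → p
l(11)+f(5): 16 → q
a(0)+e(4): 4 → e
y(24)+r(17): 41≡15 → p

pqep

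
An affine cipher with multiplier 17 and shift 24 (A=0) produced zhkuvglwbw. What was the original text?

The inverse of 17 mod 26 is 23, since 17·23=391≡1. Apply D(y)=23·(y−24) mod 26:
z(25): 23·(25−24)=23 → x
h(7): 23·(7−24)=-391≡25 → z
k(10): 23·(10−24)=-322≡16 → q
u(20): 23·(20−24)=-92≡12 → m
v(21): 23·(21−24)=-69≡9 → j
g(6): 23·(6−24)=-414≡2 → c
l(11): 23·(11−24)=-299≡13 → n
w(22): 23·(22−24)=-46≡6 → g
b(1): 23·(1−24)=-529≡17 → r
w(22): 23·(22−24)=-46≡6 → g

xzqmjcngrg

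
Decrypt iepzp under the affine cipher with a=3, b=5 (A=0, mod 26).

The inverse of 3 mod 26 is 9, since 3·9=27≡1. Apply D(y)=9·(y−5) mod 26:
i(8): 9·(8−5)=27≡1 → b
e(4): 9·(4−5)=-9≡17 → r
p(15): 9·(15−5)=90≡12 → m
z(25): 9·(25−5)=180≡24 → y
p(15): 9·(15−5)=90≡12 → m

brmym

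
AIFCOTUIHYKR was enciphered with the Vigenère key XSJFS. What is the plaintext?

Repeat the key across the ciphertext: XSJFSXSJFSXS
A(0)−X(23): -23≡3 → D
I(8)−S(18): -10≡16 → Q
F(5)−J(9): -4≡22 → W
C(2)−F(5): -3≡23 → X
O(14)−S(18): -4≡22 → W
T(19)−X(23): -4≡22 → W
U(20)−S(18): 2 → C
I(8)−J(9): -1≡25 → Z
H(7)−F(5): 2 → C
Y(24)−S(18): 6 → G
K(10)−X(23): -13≡13 → N
R(17)−S(18): -1≡25 → Z

DQWXWWCZCGNZ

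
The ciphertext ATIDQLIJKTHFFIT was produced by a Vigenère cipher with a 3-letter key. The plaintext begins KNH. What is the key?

QGB

Subtract each crib letter from the matching ciphertext letter (mod 26):
A(0)−K(10)=-10≡16 → Q
T(19)−N(13)=6 → G
I(8)−H(7)=1 → B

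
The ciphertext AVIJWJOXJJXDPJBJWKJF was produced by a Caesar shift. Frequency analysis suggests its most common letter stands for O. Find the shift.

The most frequent ciphertext letter is J (appears 7 times).
J is position 9; O is position 14.
Shift = -5≡21.

21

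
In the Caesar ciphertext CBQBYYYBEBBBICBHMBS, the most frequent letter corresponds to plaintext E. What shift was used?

The most frequent ciphertext letter is B (appears 8 times).
B is position 1; E is position 4.
Shift = -3≡23.

23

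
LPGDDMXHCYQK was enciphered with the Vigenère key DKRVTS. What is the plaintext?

IFPIKUUXLDXS

Repeat the key across the ciphertext: DKRVTSDKRVTS
L(11)−D(3): 8 → I
P(15)−K(10): 5 → F
G(6)−R(17): -11≡15 → P
D(3)−V(21): -18≡8 → I
D(3)−T(19): -16≡10 → K
M(12)−S(18): -6≡20 → U
X(23)−D(3): 20 → U
H(7)−K(10): -3≡23 → X
C(2)−R(17): -15≡11 → L
Y(24)−V(21): 3 → D
Q(16)−T(19): -3≡23 → X
K(10)−S(18): -8≡18 → S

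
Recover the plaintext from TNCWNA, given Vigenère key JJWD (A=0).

Repeat the key across the ciphertext: JJWDJJ
T(19)−J(9): 10 → K
N(13)−J(9): 4 → E
C(2)−W(22): -20≡6 → G
W(22)−D(3): 19 → T
N(13)−J(9): 4 → E
A(0)−J(9): -9≡17 → R

KEGTER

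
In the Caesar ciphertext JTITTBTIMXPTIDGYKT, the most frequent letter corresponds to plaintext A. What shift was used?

19

The most frequent ciphertext letter is T (appears 6 times).
T is position 19; A is position 0.
Shift = 19.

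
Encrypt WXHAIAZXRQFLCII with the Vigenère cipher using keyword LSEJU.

HPLJCLRBAKQDGRC

Repeat the key across the message: LSEJULSEJULSEJU
W(22)+L(11): 33≡7 → H
X(23)+S(18): 41≡15 → P
H(7)+E(4): 11 → L
A(0)+J(9): 9 → J
I(8)+U(20): 28≡2 → C
A(0)+L(11): 11 → L
Z(25)+S(18): 43≡17 → R
X(23)+E(4): 27≡1 → B
R(17)+J(9): 26≡0 → A
Q(16)+U(20): 36≡10 → K
F(5)+L(11): 16 → Q
L(11)+S(18): 29≡3 → D
C(2)+E(4): 6 → G
I(8)+J(9): 17 → R
I(8)+U(20): 28≡2 → C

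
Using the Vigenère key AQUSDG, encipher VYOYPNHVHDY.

VOIQSTHLBVB

Repeat the key across the message: AQUSDGAQUSD
V(21)+A(0): 21 → V
Y(24)+Q(16): 40≡14 → O
O(14)+U(20): 34≡8 → I
Y(24)+S(18): 42≡16 → Q
P(15)+D(3): 18 → S
N(13)+G(6): 19 → T
H(7)+A(0): 7 → H
V(21)+Q(16): 37≡11 → L
H(7)+U(20): 27≡1 → B
D(3)+S(18): 21 → V
Y(24)+D(3): 27≡1 → B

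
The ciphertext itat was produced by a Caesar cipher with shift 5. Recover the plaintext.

i(8): 8−5=3 → d
t(19): 19−5=14 → o
a(0): 0−5=-5≡21 → v
t(19): 19−5=14 → o

dovo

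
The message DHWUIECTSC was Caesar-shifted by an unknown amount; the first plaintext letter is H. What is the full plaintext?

From the crib: D(3)−H(7)=-4≡22, so the shift is 22.
Subtract 22 from each ciphertext letter:
D(3): 3−22=-19≡7 → H
H(7): 7−22=-15≡11 → L
W(22): 22−22=0 → A
U(20): 20−22=-2≡24 → Y
I(8): 8−22=-14≡12 → M
E(4): 4−22=-18≡8 → I
C(2): 2−22=-20≡6 → G
T(19): 19−22=-3≡23 → X
S(18): 18−22=-4≡22 → W
C(2): 2−22=-20≡6 → G

HLAYMIGXWG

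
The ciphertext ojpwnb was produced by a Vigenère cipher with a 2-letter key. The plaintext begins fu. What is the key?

jp

Subtract each crib letter from the matching ciphertext letter (mod 26):
o(14)−f(5)=9 → j
j(9)−u(20)=-11≡15 → p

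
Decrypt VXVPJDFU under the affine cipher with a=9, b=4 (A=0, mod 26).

The inverse of 9 mod 26 is 3, since 9·3=27≡1. Apply D(y)=3·(y−4) mod 26:
V(21): 3·(21−4)=51≡25 → Z
X(23): 3·(23−4)=57≡5 → F
V(21): 3·(21−4)=51≡25 → Z
P(15): 3·(15−4)=33≡7 → H
J(9): 3·(9−4)=15 → P
D(3): 3·(3−4)=-3≡23 → X
F(5): 3·(5−4)=3 → D
U(20): 3·(20−4)=48≡22 → W

ZFZHPXDW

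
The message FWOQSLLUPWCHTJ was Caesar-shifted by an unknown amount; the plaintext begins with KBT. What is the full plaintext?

KBTVXQQZUBHMYO

From the crib: F(5)−K(10)=-5≡21, so the shift is 21.
Subtract 21 from each ciphertext letter:
F(5): 5−21=-16≡10 → K
W(22): 22−21=1 → B
O(14): 14−21=-7≡19 → T
Q(16): 16−21=-5≡21 → V
S(18): 18−21=-3≡23 → X
L(11): 11−21=-10≡16 → Q
L(11): 11−21=-10≡16 → Q
U(20): 20−21=-1≡25 → Z
P(15): 15−21=-6≡20 → U
W(22): 22−21=1 → B
C(2): 2−21=-19≡7 → H
H(7): 7−21=-14≡12 → M
T(19): 19−21=-2≡24 → Y
J(9): 9−21=-12≡14 → O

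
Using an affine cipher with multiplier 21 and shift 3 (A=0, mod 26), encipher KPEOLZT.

FGJLAIM

K(10): 21·10+3=213≡5 → F
P(15): 21·15+3=318≡6 → G
E(4): 21·4+3=87≡9 → J
O(14): 21·14+3=297≡11 → L
L(11): 21·11+3=234≡0 → A
Z(25): 21·25+3=528≡8 → I
T(19): 21·19+3=402≡12 → M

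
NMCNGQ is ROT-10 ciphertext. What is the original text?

DCSDWG

N(13): 13−10=3 → D
M(12): 12−10=2 → C
C(2): 2−10=-8≡18 → S
N(13): 13−10=3 → D
G(6): 6−10=-4≡22 → W
Q(16): 16−10=6 → G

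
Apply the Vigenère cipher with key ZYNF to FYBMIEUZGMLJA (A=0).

Repeat the key across the message: ZYNFZYNFZYNFZ
F(5)+Z(25): 30≡4 → E
Y(24)+Y(24): 48≡22 → W
B(1)+N(13): 14 → O
M(12)+F(5): 17 → R
I(8)+Z(25): 33≡7 → H
E(4)+Y(24): 28≡2 → C
U(20)+N(13): 33≡7 → H
Z(25)+F(5): 30≡4 → E
G(6)+Z(25): 31≡5 → F
M(12)+Y(24): 36≡10 → K
L(11)+N(13): 24 → Y
J(9)+F(5): 14 → O
A(0)+Z(25): 25 → Z

EWORHCHEFKYOZ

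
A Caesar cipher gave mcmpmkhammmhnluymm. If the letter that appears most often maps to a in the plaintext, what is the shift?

12

The most frequent ciphertext letter is m (appears 8 times).
m is position 12; a is position 0.
Shift = 12.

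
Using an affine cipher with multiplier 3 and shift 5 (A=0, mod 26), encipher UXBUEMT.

NWINRPK

U(20): 3·20+5=65≡13 → N
X(23): 3·23+5=74≡22 → W
B(1): 3·1+5=8 → I
U(20): 3·20+5=65≡13 → N
E(4): 3·4+5=17 → R
M(12): 3·12+5=41≡15 → P
T(19): 3·19+5=62≡10 → K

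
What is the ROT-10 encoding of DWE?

NGO

D(3): 3+10=13 → N
W(22): 22+10=32≡6 → G
E(4): 4+10=14 → O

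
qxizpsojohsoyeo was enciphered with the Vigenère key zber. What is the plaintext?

rweiqrkspgoxzdk

Repeat the key across the ciphertext: zberzberzberzbe
q(16)−z(25): -9≡17 → r
x(23)−b(1): 22 → w
i(8)−e(4): 4 → e
z(25)−r(17): 8 → i
p(15)−z(25): -10≡16 → q
s(18)−b(1): 17 → r
o(14)−e(4): 10 → k
j(9)−r(17): -8≡18 → s
o(14)−z(25): -11≡15 → p
h(7)−b(1): 6 → g
s(18)−e(4): 14 → o
o(14)−r(17): -3≡23 → x
y(24)−z(25): -1≡25 → z
e(4)−b(1): 3 → d
o(14)−e(4): 10 → k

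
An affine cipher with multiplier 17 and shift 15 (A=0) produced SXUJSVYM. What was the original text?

The inverse of 17 mod 26 is 23, since 17·23=391≡1. Apply D(y)=23·(y−15) mod 26:
S(18): 23·(18−15)=69≡17 → R
X(23): 23·(23−15)=184≡2 → C
U(20): 23·(20−15)=115≡11 → L
J(9): 23·(9−15)=-138≡18 → S
S(18): 23·(18−15)=69≡17 → R
V(21): 23·(21−15)=138≡8 → I
Y(24): 23·(24−15)=207≡25 → Z
M(12): 23·(12−15)=-69≡9 → J

RCLSRIZJ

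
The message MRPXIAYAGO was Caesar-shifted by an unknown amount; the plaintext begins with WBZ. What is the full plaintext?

WBZHSKIKQY

From the crib: M(12)−W(22)=-10≡16, so the shift is 16.
Subtract 16 from each ciphertext letter:
M(12): 12−16=-4≡22 → W
R(17): 17−16=1 → B
P(15): 15−16=-1≡25 → Z
X(23): 23−16=7 → H
I(8): 8−16=-8≡18 → S
A(0): 0−16=-16≡10 → K
Y(24): 24−16=8 → I
A(0): 0−16=-16≡10 → K
G(6): 6−16=-10≡16 → Q
O(14): 14−16=-2≡24 → Y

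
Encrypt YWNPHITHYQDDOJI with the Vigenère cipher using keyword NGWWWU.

LCJLDCGNUMZXBPE

Repeat the key across the message: NGWWWUNGWWWUNGW
Y(24)+N(13): 37≡11 → L
W(22)+G(6): 28≡2 → C
N(13)+W(22): 35≡9 → J
P(15)+W(22): 37≡11 → L
H(7)+W(22): 29≡3 → D
I(8)+U(20): 28≡2 → C
T(19)+N(13): 32≡6 → G
H(7)+G(6): 13 → N
Y(24)+W(22): 46≡20 → U
Q(16)+W(22): 38≡12 → M
D(3)+W(22): 25 → Z
D(3)+U(20): 23 → X
O(14)+N(13): 27≡1 → B
J(9)+G(6): 15 → P
I(8)+W(22): 30≡4 → E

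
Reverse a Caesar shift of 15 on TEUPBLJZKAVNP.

EPFAMWUKVLGYA

T(19): 19−15=4 → E
E(4): 4−15=-11≡15 → P
U(20): 20−15=5 → F
P(15): 15−15=0 → A
B(1): 1−15=-14≡12 → M
L(11): 11−15=-4≡22 → W
J(9): 9−15=-6≡20 → U
Z(25): 25−15=10 → K
K(10): 10−15=-5≡21 → V
A(0): 0−15=-15≡11 → L
V(21): 21−15=6 → G
N(13): 13−15=-2≡24 → Y
P(15): 15−15=0 → A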